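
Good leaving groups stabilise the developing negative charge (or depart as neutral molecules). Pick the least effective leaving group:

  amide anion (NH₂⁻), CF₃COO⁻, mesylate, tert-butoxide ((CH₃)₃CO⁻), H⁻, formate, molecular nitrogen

amide anion (NH₂⁻)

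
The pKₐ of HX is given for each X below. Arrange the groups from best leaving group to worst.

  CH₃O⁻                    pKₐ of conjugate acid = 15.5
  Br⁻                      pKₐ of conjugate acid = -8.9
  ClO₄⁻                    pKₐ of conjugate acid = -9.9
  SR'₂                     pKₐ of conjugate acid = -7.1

ClO₄⁻ > Br⁻ > SR'₂ > CH₃O⁻

Lower conjugate-acid pKₐ ⇒ weaker base ⇒ better leaving group.
Sorting by the given values: ClO₄⁻ (-9.9), Br⁻ (-8.9), SR'₂ (-7.1), CH₃O⁻ (15.5).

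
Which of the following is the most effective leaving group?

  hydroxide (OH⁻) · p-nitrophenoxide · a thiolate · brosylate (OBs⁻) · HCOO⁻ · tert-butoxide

brosylate (OBs⁻)

Leaving-group ability tracks the stability of the departed species; conjugate-acid pKₐ is the usual yardstick (lower pKₐ → better LG).
brosylate (OBs⁻): pKₐ(p-BrC₆H₄SO₃H) ≈ -2.8
HCOO⁻: pKₐ(HCOOH) ≈ 3.8
p-nitrophenoxide: pKₐ(p-nitrophenol) ≈ 7.2
a thiolate: pKₐ(RSH (a thiol)) ≈ 10.5
hydroxide (OH⁻): pKₐ(H₂O) ≈ 15.7
tert-butoxide: pKₐ(t-BuOH) ≈ 18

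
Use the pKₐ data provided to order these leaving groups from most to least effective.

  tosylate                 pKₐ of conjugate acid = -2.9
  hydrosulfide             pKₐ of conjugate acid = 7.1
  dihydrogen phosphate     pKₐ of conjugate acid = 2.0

Lower conjugate-acid pKₐ ⇒ weaker base ⇒ better leaving group.
Sorting by the given values: tosylate (-2.9), dihydrogen phosphate (2.0), hydrosulfide (7.1).

tosylate > dihydrogen phosphate > hydrosulfide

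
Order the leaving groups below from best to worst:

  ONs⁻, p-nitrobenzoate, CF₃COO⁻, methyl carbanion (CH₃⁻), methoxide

A good leaving group is a weak base: the lower the pKₐ of its conjugate acid, the more readily it departs.
ONs⁻: pKₐ(p-O₂NC₆H₄SO₃H) ≈ -3.5
CF₃COO⁻: pKₐ(CF₃COOH) ≈ 0.2
p-nitrobenzoate: pKₐ(p-nitrobenzoic acid) ≈ 3.4
methoxide: pKₐ(CH₃OH) ≈ 15.5
methyl carbanion (CH₃⁻): pKₐ(CH₄) ≈ 48

ONs⁻ > CF₃COO⁻ > p-nitrobenzoate > methoxide > methyl carbanion (CH₃⁻)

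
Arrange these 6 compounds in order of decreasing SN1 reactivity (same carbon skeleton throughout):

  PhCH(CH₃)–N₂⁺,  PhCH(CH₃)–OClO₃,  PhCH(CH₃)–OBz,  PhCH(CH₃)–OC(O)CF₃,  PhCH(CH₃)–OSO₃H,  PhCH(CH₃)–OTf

Identical carbon frameworks mean the comparison reduces to leaving-group quality.
A good leaving group is a weak base: the lower the pKₐ of its conjugate acid, the more readily it departs.
PhCH(CH₃)–N₂⁺ loses N₂: no meaningful conjugate acid; N₂ departs as an exceptionally stable neutral molecule
PhCH(CH₃)–OTf loses OTf⁻: pKₐ(CF₃SO₃H (triflic acid)) ≈ -14
PhCH(CH₃)–OClO₃ loses ClO₄⁻: pKₐ(HClO₄) ≈ -10
PhCH(CH₃)–OSO₃H loses HSO₄⁻: pKₐ(H₂SO₄) ≈ -3
PhCH(CH₃)–OC(O)CF₃ loses CF₃COO⁻: pKₐ(CF₃COOH) ≈ 0.2
PhCH(CH₃)–OBz loses PhCOO⁻: pKₐ(C₆H₅COOH) ≈ 4.2

PhCH(CH₃)–N₂⁺ > PhCH(CH₃)–OTf > PhCH(CH₃)–OClO₃ > PhCH(CH₃)–OSO₃H > PhCH(CH₃)–OC(O)CF₃ > PhCH(CH₃)–OBz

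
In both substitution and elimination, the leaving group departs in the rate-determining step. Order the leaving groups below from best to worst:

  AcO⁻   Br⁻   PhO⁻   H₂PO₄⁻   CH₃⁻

Br⁻ > H₂PO₄⁻ > AcO⁻ > PhO⁻ > CH₃⁻

A good leaving group is a weak base: the lower the pKₐ of its conjugate acid, the more readily it departs.
Br⁻: pKₐ(HBr) ≈ -9 — weak base; good leaving group
H₂PO₄⁻: pKₐ(H₃PO₄) ≈ 2.1
AcO⁻: pKₐ(CH₃COOH) ≈ 4.8 — resonance-stabilised but still a weak base
PhO⁻: pKₐ(C₆H₅OH (phenol)) ≈ 10 — resonance into the ring helps, but still a poor LG
CH₃⁻: pKₐ(CH₄) ≈ 48 — unstabilised carbanion; the worst conceivable leaving group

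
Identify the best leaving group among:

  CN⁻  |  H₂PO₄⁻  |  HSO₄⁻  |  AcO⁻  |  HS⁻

HSO₄⁻: pKₐ(H₂SO₄) ≈ -3
H₂PO₄⁻: pKₐ(H₃PO₄) ≈ 2.1
AcO⁻: pKₐ(CH₃COOH) ≈ 4.8
HS⁻: pKₐ(H₂S) ≈ 7
CN⁻: pKₐ(HCN) ≈ 9.2

HSO₄⁻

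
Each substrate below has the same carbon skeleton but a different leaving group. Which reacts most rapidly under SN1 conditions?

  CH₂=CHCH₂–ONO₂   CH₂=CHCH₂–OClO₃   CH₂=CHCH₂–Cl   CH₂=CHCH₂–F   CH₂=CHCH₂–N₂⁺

Identical carbon frameworks mean the comparison reduces to leaving-group quality.
The more stable X⁻ (or X) is on its own — i.e. the weaker a base it is — the better a leaving group it makes.
CH₂=CHCH₂–N₂⁺ loses N₂: no meaningful conjugate acid; N₂ departs as an exceptionally stable neutral molecule
CH₂=CHCH₂–OClO₃ loses ClO₄⁻: pKₐ(HClO₄) ≈ -10
CH₂=CHCH₂–Cl loses Cl⁻: pKₐ(HCl) ≈ -7
CH₂=CHCH₂–ONO₂ loses NO₃⁻: pKₐ(HNO₃) ≈ -1.3
CH₂=CHCH₂–F loses F⁻: pKₐ(HF) ≈ 3.2

CH₂=CHCH₂–N₂⁺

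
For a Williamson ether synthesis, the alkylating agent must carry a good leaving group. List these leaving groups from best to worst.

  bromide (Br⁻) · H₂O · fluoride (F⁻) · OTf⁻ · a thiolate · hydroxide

OTf⁻ > bromide (Br⁻) > H₂O > fluoride (F⁻) > a thiolate > hydroxide

Rank by basicity of the departing species: weakest base leaves most easily.
OTf⁻: pKₐ(CF₃SO₃H (triflic acid)) ≈ -14 — charge spread over three oxygens and a CF₃ group; the premier leaving group in synthesis
bromide (Br⁻): pKₐ(HBr) ≈ -9 — weak base; good leaving group
H₂O: pKₐ(H₃O⁺) ≈ -1.7
fluoride (F⁻): pKₐ(HF) ≈ 3.2
a thiolate: pKₐ(RSH (a thiol)) ≈ 10.5 — moderately basic; rarely leaves without activation
hydroxide: pKₐ(H₂O) ≈ 15.7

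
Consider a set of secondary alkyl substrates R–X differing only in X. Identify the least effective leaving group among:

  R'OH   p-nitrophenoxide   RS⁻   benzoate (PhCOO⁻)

RS⁻

The more stable X⁻ (or X) is on its own — i.e. the weaker a base it is — the better a leaving group it makes.
R'OH: pKₐ(R'OH₂⁺) ≈ -2.4
benzoate (PhCOO⁻): pKₐ(C₆H₅COOH) ≈ 4.2
p-nitrophenoxide: pKₐ(p-nitrophenol) ≈ 7.2
RS⁻: pKₐ(RSH (a thiol)) ≈ 10.5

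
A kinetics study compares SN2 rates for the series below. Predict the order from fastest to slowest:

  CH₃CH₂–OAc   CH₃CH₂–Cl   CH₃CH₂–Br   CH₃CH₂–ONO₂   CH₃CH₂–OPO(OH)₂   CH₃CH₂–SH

Identical carbon frameworks mean the comparison reduces to leaving-group quality.
Leaving-group ability tracks the stability of the departed species; conjugate-acid pKₐ is the usual yardstick (lower pKₐ → better LG).
CH₃CH₂–Br loses Br⁻: pKₐ(HBr) ≈ -9
CH₃CH₂–Cl loses Cl⁻: pKₐ(HCl) ≈ -7
CH₃CH₂–ONO₂ loses NO₃⁻: pKₐ(HNO₃) ≈ -1.3
CH₃CH₂–OPO(OH)₂ loses H₂PO₄⁻: pKₐ(H₃PO₄) ≈ 2.1
CH₃CH₂–OAc loses AcO⁻: pKₐ(CH₃COOH) ≈ 4.8
CH₃CH₂–SH loses HS⁻: pKₐ(H₂S) ≈ 7

CH₃CH₂–Br > CH₃CH₂–Cl > CH₃CH₂–ONO₂ > CH₃CH₂–OPO(OH)₂ > CH₃CH₂–OAc > CH₃CH₂–SH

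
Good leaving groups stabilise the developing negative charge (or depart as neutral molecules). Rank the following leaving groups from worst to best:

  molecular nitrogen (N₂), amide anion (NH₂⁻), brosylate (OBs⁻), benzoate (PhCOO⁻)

amide anion (NH₂⁻) < benzoate (PhCOO⁻) < brosylate (OBs⁻) < molecular nitrogen (N₂)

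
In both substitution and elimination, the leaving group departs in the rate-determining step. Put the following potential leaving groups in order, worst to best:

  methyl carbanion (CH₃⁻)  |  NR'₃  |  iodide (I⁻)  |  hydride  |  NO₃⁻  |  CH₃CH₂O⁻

methyl carbanion (CH₃⁻) < hydride < CH₃CH₂O⁻ < NR'₃ < NO₃⁻ < iodide (I⁻)

iodide (I⁻): pKₐ(HI) ≈ -10
NO₃⁻: pKₐ(HNO₃) ≈ -1.3
NR'₃: pKₐ(R'₃NH⁺) ≈ 10.7
CH₃CH₂O⁻: pKₐ(CH₃CH₂OH) ≈ 16
hydride: pKₐ(H₂) ≈ 36
methyl carbanion (CH₃⁻): pKₐ(CH₄) ≈ 48
Reversing gives the worst-to-best order requested.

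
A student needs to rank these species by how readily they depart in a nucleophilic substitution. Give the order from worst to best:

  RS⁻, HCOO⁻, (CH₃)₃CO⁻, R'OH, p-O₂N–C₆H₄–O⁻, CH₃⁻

CH₃⁻ < (CH₃)₃CO⁻ < RS⁻ < p-O₂N–C₆H₄–O⁻ < HCOO⁻ < R'OH

Rank by basicity of the departing species: weakest base leaves most easily.
R'OH: pKₐ(R'OH₂⁺) ≈ -2.4 — neutral; leaves from a protonated ether (an oxonium ion, R–O(H)R'⁺)
HCOO⁻: pKₐ(HCOOH) ≈ 3.8
p-O₂N–C₆H₄–O⁻: pKₐ(p-nitrophenol) ≈ 7.2
RS⁻: pKₐ(RSH (a thiol)) ≈ 10.5
(CH₃)₃CO⁻: pKₐ(t-BuOH) ≈ 18
CH₃⁻: pKₐ(CH₄) ≈ 48 — unstabilised carbanion; the worst conceivable leaving group
Listed from poorest to best leaving group as asked.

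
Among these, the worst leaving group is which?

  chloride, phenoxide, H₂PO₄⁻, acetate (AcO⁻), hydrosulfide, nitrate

phenoxide

A good leaving group is a weak base: the lower the pKₐ of its conjugate acid, the more readily it departs.
chloride: pKₐ(HCl) ≈ -7
nitrate: pKₐ(HNO₃) ≈ -1.3
H₂PO₄⁻: pKₐ(H₃PO₄) ≈ 2.1
acetate (AcO⁻): pKₐ(CH₃COOH) ≈ 4.8
hydrosulfide: pKₐ(H₂S) ≈ 7
phenoxide: pKₐ(C₆H₅OH (phenol)) ≈ 10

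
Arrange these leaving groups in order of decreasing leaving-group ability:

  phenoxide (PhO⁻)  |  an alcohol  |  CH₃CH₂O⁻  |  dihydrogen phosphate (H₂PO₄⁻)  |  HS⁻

an alcohol > dihydrogen phosphate (H₂PO₄⁻) > HS⁻ > phenoxide (PhO⁻) > CH₃CH₂O⁻

A good leaving group is a weak base: the lower the pKₐ of its conjugate acid, the more readily it departs.
an alcohol: pKₐ(R'OH₂⁺) ≈ -2.4
dihydrogen phosphate (H₂PO₄⁻): pKₐ(H₃PO₄) ≈ 2.1
HS⁻: pKₐ(H₂S) ≈ 7
phenoxide (PhO⁻): pKₐ(C₆H₅OH (phenol)) ≈ 10
CH₃CH₂O⁻: pKₐ(CH₃CH₂OH) ≈ 16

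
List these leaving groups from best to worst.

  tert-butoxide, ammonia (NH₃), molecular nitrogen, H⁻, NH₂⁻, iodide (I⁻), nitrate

The more stable X⁻ (or X) is on its own — i.e. the weaker a base it is — the better a leaving group it makes.
molecular nitrogen: no meaningful conjugate acid; N₂ departs as an exceptionally stable neutral molecule
iodide (I⁻): pKₐ(HI) ≈ -10
nitrate: pKₐ(HNO₃) ≈ -1.3
ammonia (NH₃): pKₐ(NH₄⁺) ≈ 9.2
tert-butoxide: pKₐ(t-BuOH) ≈ 18
H⁻: pKₐ(H₂) ≈ 36
NH₂⁻: pKₐ(NH₃) ≈ 38

molecular nitrogen > iodide (I⁻) > nitrate > ammonia (NH₃) > tert-butoxide > H⁻ > NH₂⁻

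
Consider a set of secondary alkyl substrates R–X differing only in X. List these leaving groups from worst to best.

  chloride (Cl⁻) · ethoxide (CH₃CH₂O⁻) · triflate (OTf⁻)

triflate (OTf⁻): pKₐ(CF₃SO₃H (triflic acid)) ≈ -14
chloride (Cl⁻): pKₐ(HCl) ≈ -7 — moderately weak base
ethoxide (CH₃CH₂O⁻): pKₐ(CH₃CH₂OH) ≈ 16
The question asks for worst first, so the sequence is read in increasing leaving-group ability.

ethoxide (CH₃CH₂O⁻) < chloride (Cl⁻) < triflate (OTf⁻)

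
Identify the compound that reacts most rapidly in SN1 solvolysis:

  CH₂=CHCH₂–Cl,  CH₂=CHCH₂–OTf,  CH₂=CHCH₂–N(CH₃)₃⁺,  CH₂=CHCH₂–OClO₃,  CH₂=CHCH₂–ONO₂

CH₂=CHCH₂–OTf

Identical carbon frameworks mean the comparison reduces to leaving-group quality.
Rank by basicity of the departing species: weakest base leaves most easily.
CH₂=CHCH₂–OTf loses OTf⁻: pKₐ(CF₃SO₃H (triflic acid)) ≈ -14
CH₂=CHCH₂–OClO₃ loses ClO₄⁻: pKₐ(HClO₄) ≈ -10
CH₂=CHCH₂–Cl loses Cl⁻: pKₐ(HCl) ≈ -7
CH₂=CHCH₂–ONO₂ loses NO₃⁻: pKₐ(HNO₃) ≈ -1.3
CH₂=CHCH₂–N(CH₃)₃⁺ loses NR'₃: pKₐ(R'₃NH⁺) ≈ 10.7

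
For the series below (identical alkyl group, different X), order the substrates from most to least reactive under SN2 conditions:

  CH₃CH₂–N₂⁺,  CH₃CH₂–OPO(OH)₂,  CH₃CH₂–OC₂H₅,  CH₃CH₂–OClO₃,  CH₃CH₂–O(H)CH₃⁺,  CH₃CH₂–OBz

Same R in every case — rank the leaving groups.
The more stable X⁻ (or X) is on its own — i.e. the weaker a base it is — the better a leaving group it makes.
CH₃CH₂–N₂⁺ loses N₂: no meaningful conjugate acid; N₂ departs as an exceptionally stable neutral molecule
CH₃CH₂–OClO₃ loses ClO₄⁻: pKₐ(HClO₄) ≈ -10
CH₃CH₂–O(H)CH₃⁺ loses R'OH: pKₐ(R'OH₂⁺) ≈ -2.4
CH₃CH₂–OPO(OH)₂ loses H₂PO₄⁻: pKₐ(H₃PO₄) ≈ 2.1
CH₃CH₂–OBz loses PhCOO⁻: pKₐ(C₆H₅COOH) ≈ 4.2
CH₃CH₂–OC₂H₅ loses CH₃CH₂O⁻: pKₐ(CH₃CH₂OH) ≈ 16

CH₃CH₂–N₂⁺ > CH₃CH₂–OClO₃ > CH₃CH₂–O(H)CH₃⁺ > CH₃CH₂–OPO(OH)₂ > CH₃CH₂–OBz > CH₃CH₂–OC₂H₅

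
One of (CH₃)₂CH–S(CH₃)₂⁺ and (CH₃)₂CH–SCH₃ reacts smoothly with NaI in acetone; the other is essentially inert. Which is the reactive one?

From (CH₃)₂CH–SCH₃ the departing group would be RS⁻ (pKₐ(RSH (a thiol)) ≈ 10.5). Moderately basic; rarely leaves without activation.
From (CH₃)₂CH–S(CH₃)₂⁺ the leaving group is SR'₂ (pKₐ(R'₂SH⁺) ≈ -7). Neutral; leaves from a sulfonium salt (R–SR'₂⁺).
(In practice (CH₃)₂CH–S(CH₃)₂⁺ is made from (CH₃)₂CH–SCH₃ by S-methylation with CH₃I, allowing neutral dimethyl sulfide, rather than methanethiolate, to depart.)

(CH₃)₂CH–S(CH₃)₂⁺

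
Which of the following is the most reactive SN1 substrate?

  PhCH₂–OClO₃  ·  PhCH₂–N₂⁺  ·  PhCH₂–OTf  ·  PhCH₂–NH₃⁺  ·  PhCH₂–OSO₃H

PhCH₂–N₂⁺

Identical carbon frameworks mean the comparison reduces to leaving-group quality.
Leaving-group ability tracks the stability of the departed species; conjugate-acid pKₐ is the usual yardstick (lower pKₐ → better LG).
PhCH₂–N₂⁺ loses N₂: no meaningful conjugate acid; N₂ departs as an exceptionally stable neutral molecule
PhCH₂–OTf loses OTf⁻: pKₐ(CF₃SO₃H (triflic acid)) ≈ -14
PhCH₂–OClO₃ loses ClO₄⁻: pKₐ(HClO₄) ≈ -10
PhCH₂–OSO₃H loses HSO₄⁻: pKₐ(H₂SO₄) ≈ -3
PhCH₂–NH₃⁺ loses NH₃: pKₐ(NH₄⁺) ≈ 9.2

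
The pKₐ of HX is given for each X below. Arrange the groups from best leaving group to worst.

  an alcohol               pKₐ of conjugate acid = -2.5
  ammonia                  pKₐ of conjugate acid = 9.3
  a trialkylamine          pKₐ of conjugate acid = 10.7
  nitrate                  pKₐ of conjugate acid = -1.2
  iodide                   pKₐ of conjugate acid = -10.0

Lower conjugate-acid pKₐ ⇒ weaker base ⇒ better leaving group.
Sorting by the given values: iodide (-10.0), an alcohol (-2.5), nitrate (-1.2), ammonia (9.3), a trialkylamine (10.7).

iodide > an alcohol > nitrate > ammonia > a trialkylamine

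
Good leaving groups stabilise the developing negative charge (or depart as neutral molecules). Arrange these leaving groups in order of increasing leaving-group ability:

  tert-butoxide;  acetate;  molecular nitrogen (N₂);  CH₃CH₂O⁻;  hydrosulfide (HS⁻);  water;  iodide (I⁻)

Leaving-group ability tracks the stability of the departed species; conjugate-acid pKₐ is the usual yardstick (lower pKₐ → better LG).
molecular nitrogen (N₂): no meaningful conjugate acid; N₂ departs as an exceptionally stable neutral molecule
iodide (I⁻): pKₐ(HI) ≈ -10
water: pKₐ(H₃O⁺) ≈ -1.7
acetate: pKₐ(CH₃COOH) ≈ 4.8
hydrosulfide (HS⁻): pKₐ(H₂S) ≈ 7
CH₃CH₂O⁻: pKₐ(CH₃CH₂OH) ≈ 16
tert-butoxide: pKₐ(t-BuOH) ≈ 18
Reversing gives the worst-to-best order requested.

tert-butoxide < CH₃CH₂O⁻ < hydrosulfide (HS⁻) < acetate < water < iodide (I⁻) < molecular nitrogen (N₂)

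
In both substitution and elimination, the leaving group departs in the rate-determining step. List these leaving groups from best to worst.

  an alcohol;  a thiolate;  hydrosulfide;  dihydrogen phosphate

Leaving-group ability tracks the stability of the departed species; conjugate-acid pKₐ is the usual yardstick (lower pKₐ → better LG).
an alcohol: pKₐ(R'OH₂⁺) ≈ -2.4 — neutral; leaves from a protonated ether (an oxonium ion, R–O(H)R'⁺)
dihydrogen phosphate: pKₐ(H₃PO₄) ≈ 2.1
hydrosulfide: pKₐ(H₂S) ≈ 7
a thiolate: pKₐ(RSH (a thiol)) ≈ 10.5

an alcohol > dihydrogen phosphate > hydrosulfide > a thiolate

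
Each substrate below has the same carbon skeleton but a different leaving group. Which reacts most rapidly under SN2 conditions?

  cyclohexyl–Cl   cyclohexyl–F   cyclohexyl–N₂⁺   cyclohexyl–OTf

The skeletons are identical, so relative rate is governed entirely by leaving-group ability.
Rank by basicity of the departing species: weakest base leaves most easily.
cyclohexyl–N₂⁺ loses N₂: no meaningful conjugate acid; N₂ departs as an exceptionally stable neutral molecule
cyclohexyl–OTf loses OTf⁻: pKₐ(CF₃SO₃H (triflic acid)) ≈ -14
cyclohexyl–Cl loses Cl⁻: pKₐ(HCl) ≈ -7
cyclohexyl–F loses F⁻: pKₐ(HF) ≈ 3.2

cyclohexyl–N₂⁺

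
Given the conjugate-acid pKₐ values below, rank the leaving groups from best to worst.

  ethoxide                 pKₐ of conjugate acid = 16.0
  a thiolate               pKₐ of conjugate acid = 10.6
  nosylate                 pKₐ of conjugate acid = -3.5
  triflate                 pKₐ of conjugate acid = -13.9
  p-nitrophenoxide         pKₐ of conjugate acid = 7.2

Lower conjugate-acid pKₐ ⇒ weaker base ⇒ better leaving group.
Sorting by the given values: triflate (-13.9), nosylate (-3.5), p-nitrophenoxide (7.2), a thiolate (10.6), ethoxide (16.0).

triflate > nosylate > p-nitrophenoxide > a thiolate > ethoxide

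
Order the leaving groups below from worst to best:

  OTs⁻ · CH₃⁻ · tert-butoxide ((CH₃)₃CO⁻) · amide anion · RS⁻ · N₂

CH₃⁻ < amide anion < tert-butoxide ((CH₃)₃CO⁻) < RS⁻ < OTs⁻ < N₂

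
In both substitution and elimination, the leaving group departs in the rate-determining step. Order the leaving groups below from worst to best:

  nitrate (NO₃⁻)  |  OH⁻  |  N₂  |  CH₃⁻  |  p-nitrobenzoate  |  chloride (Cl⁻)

CH₃⁻ < OH⁻ < p-nitrobenzoate < nitrate (NO₃⁻) < chloride (Cl⁻) < N₂

A good leaving group is a weak base: the lower the pKₐ of its conjugate acid, the more readily it departs.
N₂: no meaningful conjugate acid; N₂ departs as an exceptionally stable neutral molecule
chloride (Cl⁻): pKₐ(HCl) ≈ -7
nitrate (NO₃⁻): pKₐ(HNO₃) ≈ -1.3 — resonance-delocalised over three oxygens
p-nitrobenzoate: pKₐ(p-nitrobenzoic acid) ≈ 3.4
OH⁻: pKₐ(H₂O) ≈ 15.7
CH₃⁻: pKₐ(CH₄) ≈ 48
Reversing gives the worst-to-best order requested.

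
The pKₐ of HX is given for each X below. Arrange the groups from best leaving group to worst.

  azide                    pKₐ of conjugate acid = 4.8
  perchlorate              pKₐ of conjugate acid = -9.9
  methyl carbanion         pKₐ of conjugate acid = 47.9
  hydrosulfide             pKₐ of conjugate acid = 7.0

perchlorate > azide > hydrosulfide > methyl carbanion

Lower conjugate-acid pKₐ ⇒ weaker base ⇒ better leaving group.
Sorting by the given values: perchlorate (-9.9), azide (4.8), hydrosulfide (7.0), methyl carbanion (47.9).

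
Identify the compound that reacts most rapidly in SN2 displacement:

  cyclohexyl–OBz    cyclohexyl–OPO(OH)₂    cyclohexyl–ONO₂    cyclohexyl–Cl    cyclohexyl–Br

Same R in every case — rank the leaving groups.
The more stable X⁻ (or X) is on its own — i.e. the weaker a base it is — the better a leaving group it makes.
cyclohexyl–Br loses Br⁻: pKₐ(HBr) ≈ -9
cyclohexyl–Cl loses Cl⁻: pKₐ(HCl) ≈ -7
cyclohexyl–ONO₂ loses NO₃⁻: pKₐ(HNO₃) ≈ -1.3
cyclohexyl–OPO(OH)₂ loses H₂PO₄⁻: pKₐ(H₃PO₄) ≈ 2.1
cyclohexyl–OBz loses PhCOO⁻: pKₐ(C₆H₅COOH) ≈ 4.2

cyclohexyl–Br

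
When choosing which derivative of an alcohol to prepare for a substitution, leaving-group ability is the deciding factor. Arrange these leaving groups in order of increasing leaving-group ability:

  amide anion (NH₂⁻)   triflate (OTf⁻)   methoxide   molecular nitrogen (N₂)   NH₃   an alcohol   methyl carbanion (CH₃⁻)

molecular nitrogen (N₂): no meaningful conjugate acid; N₂ departs as an exceptionally stable neutral molecule
triflate (OTf⁻): pKₐ(CF₃SO₃H (triflic acid)) ≈ -14
an alcohol: pKₐ(R'OH₂⁺) ≈ -2.4
NH₃: pKₐ(NH₄⁺) ≈ 9.2
methoxide: pKₐ(CH₃OH) ≈ 15.5
amide anion (NH₂⁻): pKₐ(NH₃) ≈ 38
methyl carbanion (CH₃⁻): pKₐ(CH₄) ≈ 48
Reversing gives the worst-to-best order requested.

methyl carbanion (CH₃⁻) < amide anion (NH₂⁻) < methoxide < NH₃ < an alcohol < triflate (OTf⁻) < molecular nitrogen (N₂)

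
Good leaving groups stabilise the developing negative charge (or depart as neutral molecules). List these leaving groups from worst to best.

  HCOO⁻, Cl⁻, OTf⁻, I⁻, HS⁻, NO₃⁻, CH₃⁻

OTf⁻: pKₐ(CF₃SO₃H (triflic acid)) ≈ -14
I⁻: pKₐ(HI) ≈ -10 — large, highly polarisable; very weak base
Cl⁻: pKₐ(HCl) ≈ -7 — moderately weak base
NO₃⁻: pKₐ(HNO₃) ≈ -1.3
HCOO⁻: pKₐ(HCOOH) ≈ 3.8 — resonance-stabilised carboxylate
HS⁻: pKₐ(H₂S) ≈ 7 — larger and more polarisable than the oxygen analogue
CH₃⁻: pKₐ(CH₄) ≈ 48 — unstabilised carbanion; the worst conceivable leaving group
The question asks for worst first, so the sequence is read in increasing leaving-group ability.

CH₃⁻ < HS⁻ < HCOO⁻ < NO₃⁻ < Cl⁻ < I⁻ < OTf⁻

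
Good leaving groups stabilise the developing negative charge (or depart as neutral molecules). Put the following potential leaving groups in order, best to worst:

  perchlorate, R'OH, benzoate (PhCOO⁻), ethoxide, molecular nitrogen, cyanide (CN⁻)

molecular nitrogen > perchlorate > R'OH > benzoate (PhCOO⁻) > cyanide (CN⁻) > ethoxide

molecular nitrogen: no meaningful conjugate acid; N₂ departs as an exceptionally stable neutral molecule
perchlorate: pKₐ(HClO₄) ≈ -10 — extremely weak base; rarely used for safety reasons
R'OH: pKₐ(R'OH₂⁺) ≈ -2.4 — neutral; leaves from a protonated ether (an oxonium ion, R–O(H)R'⁺)
benzoate (PhCOO⁻): pKₐ(C₆H₅COOH) ≈ 4.2
cyanide (CN⁻): pKₐ(HCN) ≈ 9.2
ethoxide: pKₐ(CH₃CH₂OH) ≈ 16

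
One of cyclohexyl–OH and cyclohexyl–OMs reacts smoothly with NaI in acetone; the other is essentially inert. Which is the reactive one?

From cyclohexyl–OH the departing group would be OH⁻ (pKₐ(H₂O) ≈ 15.7). Strong base; essentially never leaves without prior activation.
From cyclohexyl–OMs the leaving group is OMs⁻ (pKₐ(CH₃SO₃H (MsOH)) ≈ -1.9). Resonance-delocalised alkanesulfonate.
(In practice cyclohexyl–OMs is made from cyclohexyl–OH by treatment with MsCl / Et₃N, converting the hydroxyl into a mesylate.)

cyclohexyl–OMs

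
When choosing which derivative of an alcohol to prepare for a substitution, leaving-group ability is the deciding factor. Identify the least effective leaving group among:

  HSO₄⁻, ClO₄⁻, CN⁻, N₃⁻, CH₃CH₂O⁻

CH₃CH₂O⁻

A good leaving group is a weak base: the lower the pKₐ of its conjugate acid, the more readily it departs.
ClO₄⁻: pKₐ(HClO₄) ≈ -10
HSO₄⁻: pKₐ(H₂SO₄) ≈ -3
N₃⁻: pKₐ(HN₃) ≈ 4.7
CN⁻: pKₐ(HCN) ≈ 9.2
CH₃CH₂O⁻: pKₐ(CH₃CH₂OH) ≈ 16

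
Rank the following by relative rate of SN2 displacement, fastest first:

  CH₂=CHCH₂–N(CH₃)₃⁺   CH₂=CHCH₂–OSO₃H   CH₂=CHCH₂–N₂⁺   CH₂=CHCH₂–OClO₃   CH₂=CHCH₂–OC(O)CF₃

CH₂=CHCH₂–N₂⁺ > CH₂=CHCH₂–OClO₃ > CH₂=CHCH₂–OSO₃H > CH₂=CHCH₂–OC(O)CF₃ > CH₂=CHCH₂–N(CH₃)₃⁺

Identical carbon frameworks mean the comparison reduces to leaving-group quality.
Rank by basicity of the departing species: weakest base leaves most easily.
CH₂=CHCH₂–N₂⁺ loses N₂: no meaningful conjugate acid; N₂ departs as an exceptionally stable neutral molecule
CH₂=CHCH₂–OClO₃ loses ClO₄⁻: pKₐ(HClO₄) ≈ -10
CH₂=CHCH₂–OSO₃H loses HSO₄⁻: pKₐ(H₂SO₄) ≈ -3
CH₂=CHCH₂–OC(O)CF₃ loses CF₃COO⁻: pKₐ(CF₃COOH) ≈ 0.2
CH₂=CHCH₂–N(CH₃)₃⁺ loses NR'₃: pKₐ(R'₃NH⁺) ≈ 10.7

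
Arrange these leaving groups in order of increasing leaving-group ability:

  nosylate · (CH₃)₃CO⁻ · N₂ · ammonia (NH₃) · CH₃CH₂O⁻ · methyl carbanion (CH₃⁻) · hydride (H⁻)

methyl carbanion (CH₃⁻) < hydride (H⁻) < (CH₃)₃CO⁻ < CH₃CH₂O⁻ < ammonia (NH₃) < nosylate < N₂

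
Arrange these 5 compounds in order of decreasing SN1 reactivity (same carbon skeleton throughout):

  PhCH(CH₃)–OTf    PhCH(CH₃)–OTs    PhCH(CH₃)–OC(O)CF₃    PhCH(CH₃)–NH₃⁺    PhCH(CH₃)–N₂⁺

PhCH(CH₃)–N₂⁺ > PhCH(CH₃)–OTf > PhCH(CH₃)–OTs > PhCH(CH₃)–OC(O)CF₃ > PhCH(CH₃)–NH₃⁺

Identical carbon frameworks mean the comparison reduces to leaving-group quality.
A good leaving group is a weak base: the lower the pKₐ of its conjugate acid, the more readily it departs.
PhCH(CH₃)–N₂⁺ loses N₂: no meaningful conjugate acid; N₂ departs as an exceptionally stable neutral molecule
PhCH(CH₃)–OTf loses OTf⁻: pKₐ(CF₃SO₃H (triflic acid)) ≈ -14
PhCH(CH₃)–OTs loses OTs⁻: pKₐ(p-CH₃C₆H₄SO₃H (TsOH)) ≈ -2.8
PhCH(CH₃)–OC(O)CF₃ loses CF₃COO⁻: pKₐ(CF₃COOH) ≈ 0.2
PhCH(CH₃)–NH₃⁺ loses NH₃: pKₐ(NH₄⁺) ≈ 9.2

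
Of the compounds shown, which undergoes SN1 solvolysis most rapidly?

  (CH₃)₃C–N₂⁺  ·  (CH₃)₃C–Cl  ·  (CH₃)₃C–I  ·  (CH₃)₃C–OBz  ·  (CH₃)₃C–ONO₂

The skeletons are identical, so relative rate is governed entirely by leaving-group ability.
The more stable X⁻ (or X) is on its own — i.e. the weaker a base it is — the better a leaving group it makes.
(CH₃)₃C–N₂⁺ loses N₂: no meaningful conjugate acid; N₂ departs as an exceptionally stable neutral molecule
(CH₃)₃C–I loses I⁻: pKₐ(HI) ≈ -10
(CH₃)₃C–Cl loses Cl⁻: pKₐ(HCl) ≈ -7
(CH₃)₃C–ONO₂ loses NO₃⁻: pKₐ(HNO₃) ≈ -1.3
(CH₃)₃C–OBz loses PhCOO⁻: pKₐ(C₆H₅COOH) ≈ 4.2

(CH₃)₃C–N₂⁺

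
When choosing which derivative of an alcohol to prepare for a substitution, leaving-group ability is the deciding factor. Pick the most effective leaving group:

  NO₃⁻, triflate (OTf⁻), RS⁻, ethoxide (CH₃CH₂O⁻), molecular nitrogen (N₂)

The more stable X⁻ (or X) is on its own — i.e. the weaker a base it is — the better a leaving group it makes.
molecular nitrogen (N₂): no meaningful conjugate acid; N₂ departs as an exceptionally stable neutral molecule
triflate (OTf⁻): pKₐ(CF₃SO₃H (triflic acid)) ≈ -14
NO₃⁻: pKₐ(HNO₃) ≈ -1.3
RS⁻: pKₐ(RSH (a thiol)) ≈ 10.5
ethoxide (CH₃CH₂O⁻): pKₐ(CH₃CH₂OH) ≈ 16

molecular nitrogen (N₂)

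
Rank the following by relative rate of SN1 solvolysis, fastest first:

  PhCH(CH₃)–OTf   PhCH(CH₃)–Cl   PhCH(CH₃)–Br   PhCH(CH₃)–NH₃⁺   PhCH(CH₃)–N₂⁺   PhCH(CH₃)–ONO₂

PhCH(CH₃)–N₂⁺ > PhCH(CH₃)–OTf > PhCH(CH₃)–Br > PhCH(CH₃)–Cl > PhCH(CH₃)–ONO₂ > PhCH(CH₃)–NH₃⁺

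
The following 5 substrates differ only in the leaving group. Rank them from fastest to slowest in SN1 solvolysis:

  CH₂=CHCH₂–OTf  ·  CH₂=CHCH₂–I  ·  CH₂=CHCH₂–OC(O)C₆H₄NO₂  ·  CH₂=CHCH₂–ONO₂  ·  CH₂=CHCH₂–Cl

CH₂=CHCH₂–OTf > CH₂=CHCH₂–I > CH₂=CHCH₂–Cl > CH₂=CHCH₂–ONO₂ > CH₂=CHCH₂–OC(O)C₆H₄NO₂

Same R in every case — rank the leaving groups.
Leaving-group ability tracks the stability of the departed species; conjugate-acid pKₐ is the usual yardstick (lower pKₐ → better LG).
CH₂=CHCH₂–OTf loses OTf⁻: pKₐ(CF₃SO₃H (triflic acid)) ≈ -14
CH₂=CHCH₂–I loses I⁻: pKₐ(HI) ≈ -10
CH₂=CHCH₂–Cl loses Cl⁻: pKₐ(HCl) ≈ -7
CH₂=CHCH₂–ONO₂ loses NO₃⁻: pKₐ(HNO₃) ≈ -1.3
CH₂=CHCH₂–OC(O)C₆H₄NO₂ loses p-O₂N–C₆H₄–COO⁻: pKₐ(p-nitrobenzoic acid) ≈ 3.4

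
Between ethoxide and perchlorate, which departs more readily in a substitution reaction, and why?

perchlorate

perchlorate is the better leaving group.
pKₐ(HClO₄) ≈ -10 versus pKₐ(CH₃CH₂OH) ≈ 16: perchlorate is the much weaker base.
Extremely weak base; rarely used for safety reasons.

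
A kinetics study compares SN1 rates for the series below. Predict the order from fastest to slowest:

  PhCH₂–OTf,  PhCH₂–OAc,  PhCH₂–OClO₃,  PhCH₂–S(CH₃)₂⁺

With the same alkyl group throughout, only the leaving group differentiates the rates.
A good leaving group is a weak base: the lower the pKₐ of its conjugate acid, the more readily it departs.
PhCH₂–OTf loses OTf⁻: pKₐ(CF₃SO₃H (triflic acid)) ≈ -14
PhCH₂–OClO₃ loses ClO₄⁻: pKₐ(HClO₄) ≈ -10
PhCH₂–S(CH₃)₂⁺ loses SR'₂: pKₐ(R'₂SH⁺) ≈ -7
PhCH₂–OAc loses AcO⁻: pKₐ(CH₃COOH) ≈ 4.8

PhCH₂–OTf > PhCH₂–OClO₃ > PhCH₂–S(CH₃)₂⁺ > PhCH₂–OAc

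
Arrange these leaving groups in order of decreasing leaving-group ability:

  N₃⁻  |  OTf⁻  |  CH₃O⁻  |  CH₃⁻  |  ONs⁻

The more stable X⁻ (or X) is on its own — i.e. the weaker a base it is — the better a leaving group it makes.
OTf⁻: pKₐ(CF₃SO₃H (triflic acid)) ≈ -14
ONs⁻: pKₐ(p-O₂NC₆H₄SO₃H) ≈ -3.5
N₃⁻: pKₐ(HN₃) ≈ 4.7
CH₃O⁻: pKₐ(CH₃OH) ≈ 15.5
CH₃⁻: pKₐ(CH₄) ≈ 48

OTf⁻ > ONs⁻ > N₃⁻ > CH₃O⁻ > CH₃⁻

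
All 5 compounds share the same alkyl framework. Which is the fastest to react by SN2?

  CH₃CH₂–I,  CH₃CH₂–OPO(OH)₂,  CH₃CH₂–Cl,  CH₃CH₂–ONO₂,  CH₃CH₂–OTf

With the same alkyl group throughout, only the leaving group differentiates the rates.
The more stable X⁻ (or X) is on its own — i.e. the weaker a base it is — the better a leaving group it makes.
CH₃CH₂–OTf loses OTf⁻: pKₐ(CF₃SO₃H (triflic acid)) ≈ -14
CH₃CH₂–I loses I⁻: pKₐ(HI) ≈ -10
CH₃CH₂–Cl loses Cl⁻: pKₐ(HCl) ≈ -7
CH₃CH₂–ONO₂ loses NO₃⁻: pKₐ(HNO₃) ≈ -1.3
CH₃CH₂–OPO(OH)₂ loses H₂PO₄⁻: pKₐ(H₃PO₄) ≈ 2.1

CH₃CH₂–OTf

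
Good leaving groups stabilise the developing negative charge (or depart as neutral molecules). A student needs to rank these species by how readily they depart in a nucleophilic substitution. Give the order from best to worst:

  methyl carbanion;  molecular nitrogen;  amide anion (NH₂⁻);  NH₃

A good leaving group is a weak base: the lower the pKₐ of its conjugate acid, the more readily it departs.
molecular nitrogen: no meaningful conjugate acid; N₂ departs as an exceptionally stable neutral molecule
NH₃: pKₐ(NH₄⁺) ≈ 9.2 — neutral but moderately basic; leaves from R–NH₃⁺
amide anion (NH₂⁻): pKₐ(NH₃) ≈ 38
methyl carbanion: pKₐ(CH₄) ≈ 48 — unstabilised carbanion; the worst conceivable leaving group

molecular nitrogen > NH₃ > amide anion (NH₂⁻) > methyl carbanion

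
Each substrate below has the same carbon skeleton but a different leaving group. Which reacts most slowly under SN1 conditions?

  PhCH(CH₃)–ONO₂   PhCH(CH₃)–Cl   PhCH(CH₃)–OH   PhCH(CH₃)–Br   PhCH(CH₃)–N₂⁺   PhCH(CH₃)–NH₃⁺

PhCH(CH₃)–OH

With the same alkyl group throughout, only the leaving group differentiates the rates.
A good leaving group is a weak base: the lower the pKₐ of its conjugate acid, the more readily it departs.
PhCH(CH₃)–N₂⁺ loses N₂: no meaningful conjugate acid; N₂ departs as an exceptionally stable neutral molecule
PhCH(CH₃)–Br loses Br⁻: pKₐ(HBr) ≈ -9
PhCH(CH₃)–Cl loses Cl⁻: pKₐ(HCl) ≈ -7
PhCH(CH₃)–ONO₂ loses NO₃⁻: pKₐ(HNO₃) ≈ -1.3
PhCH(CH₃)–NH₃⁺ loses NH₃: pKₐ(NH₄⁺) ≈ 9.2
PhCH(CH₃)–OH loses OH⁻: pKₐ(H₂O) ≈ 15.7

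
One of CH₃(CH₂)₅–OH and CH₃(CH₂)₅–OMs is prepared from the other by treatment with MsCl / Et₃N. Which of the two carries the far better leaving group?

CH₃(CH₂)₅–OMs

From CH₃(CH₂)₅–OH the departing group would be OH⁻ (pKₐ(H₂O) ≈ 15.7). Strong base; essentially never leaves without prior activation.
From CH₃(CH₂)₅–OMs the leaving group is OMs⁻ (pKₐ(CH₃SO₃H (MsOH)) ≈ -1.9). Resonance-delocalised alkanesulfonate.
Treatment with MsCl / Et₃N works by converting the hydroxyl into a mesylate, making CH₃(CH₂)₅–OMs enormously more reactive.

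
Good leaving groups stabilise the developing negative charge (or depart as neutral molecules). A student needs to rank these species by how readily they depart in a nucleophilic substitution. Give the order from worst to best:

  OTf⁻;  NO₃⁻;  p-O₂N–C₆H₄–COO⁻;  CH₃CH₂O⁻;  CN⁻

OTf⁻: pKₐ(CF₃SO₃H (triflic acid)) ≈ -14
NO₃⁻: pKₐ(HNO₃) ≈ -1.3 — resonance-delocalised over three oxygens
p-O₂N–C₆H₄–COO⁻: pKₐ(p-nitrobenzoic acid) ≈ 3.4
CN⁻: pKₐ(HCN) ≈ 9.2 — sp carbon stabilises the charge somewhat, but still a poor LG
CH₃CH₂O⁻: pKₐ(CH₃CH₂OH) ≈ 16 — strong base; alkoxides do not leave unassisted
Listed from poorest to best leaving group as asked.

CH₃CH₂O⁻ < CN⁻ < p-O₂N–C₆H₄–COO⁻ < NO₃⁻ < OTf⁻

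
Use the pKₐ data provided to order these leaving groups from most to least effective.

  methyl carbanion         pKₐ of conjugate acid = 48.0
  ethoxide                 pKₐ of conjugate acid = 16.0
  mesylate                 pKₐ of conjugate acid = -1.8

mesylate > ethoxide > methyl carbanion

Lower conjugate-acid pKₐ ⇒ weaker base ⇒ better leaving group.
Sorting by the given values: mesylate (-1.8), ethoxide (16.0), methyl carbanion (48.0).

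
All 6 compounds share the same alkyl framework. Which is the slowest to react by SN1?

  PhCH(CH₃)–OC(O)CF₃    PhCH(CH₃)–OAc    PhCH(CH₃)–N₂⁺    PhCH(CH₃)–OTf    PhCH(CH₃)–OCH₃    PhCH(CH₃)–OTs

With the same alkyl group throughout, only the leaving group differentiates the rates.
A good leaving group is a weak base: the lower the pKₐ of its conjugate acid, the more readily it departs.
PhCH(CH₃)–N₂⁺ loses N₂: no meaningful conjugate acid; N₂ departs as an exceptionally stable neutral molecule
PhCH(CH₃)–OTf loses OTf⁻: pKₐ(CF₃SO₃H (triflic acid)) ≈ -14
PhCH(CH₃)–OTs loses OTs⁻: pKₐ(p-CH₃C₆H₄SO₃H (TsOH)) ≈ -2.8
PhCH(CH₃)–OC(O)CF₃ loses CF₃COO⁻: pKₐ(CF₃COOH) ≈ 0.2
PhCH(CH₃)–OAc loses AcO⁻: pKₐ(CH₃COOH) ≈ 4.8
PhCH(CH₃)–OCH₃ loses CH₃O⁻: pKₐ(CH₃OH) ≈ 15.5

PhCH(CH₃)–OCH₃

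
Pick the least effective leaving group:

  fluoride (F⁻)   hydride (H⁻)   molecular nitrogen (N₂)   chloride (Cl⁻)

hydride (H⁻)

Leaving-group ability tracks the stability of the departed species; conjugate-acid pKₐ is the usual yardstick (lower pKₐ → better LG).
molecular nitrogen (N₂): no meaningful conjugate acid; N₂ departs as an exceptionally stable neutral molecule
chloride (Cl⁻): pKₐ(HCl) ≈ -7
fluoride (F⁻): pKₐ(HF) ≈ 3.2
hydride (H⁻): pKₐ(H₂) ≈ 36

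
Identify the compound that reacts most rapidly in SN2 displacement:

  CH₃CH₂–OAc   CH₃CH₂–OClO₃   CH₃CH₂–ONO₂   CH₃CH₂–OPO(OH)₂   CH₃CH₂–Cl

Identical carbon frameworks mean the comparison reduces to leaving-group quality.
Rank by basicity of the departing species: weakest base leaves most easily.
CH₃CH₂–OClO₃ loses ClO₄⁻: pKₐ(HClO₄) ≈ -10
CH₃CH₂–Cl loses Cl⁻: pKₐ(HCl) ≈ -7
CH₃CH₂–ONO₂ loses NO₃⁻: pKₐ(HNO₃) ≈ -1.3
CH₃CH₂–OPO(OH)₂ loses H₂PO₄⁻: pKₐ(H₃PO₄) ≈ 2.1
CH₃CH₂–OAc loses AcO⁻: pKₐ(CH₃COOH) ≈ 4.8

CH₃CH₂–OClO₃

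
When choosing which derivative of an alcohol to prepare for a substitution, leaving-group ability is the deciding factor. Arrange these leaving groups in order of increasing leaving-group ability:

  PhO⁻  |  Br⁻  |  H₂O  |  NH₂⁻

The more stable X⁻ (or X) is on its own — i.e. the weaker a base it is — the better a leaving group it makes.
Br⁻: pKₐ(HBr) ≈ -9 — weak base; good leaving group
H₂O: pKₐ(H₃O⁺) ≈ -1.7 — neutral; leaves from a protonated alcohol (R–OH₂⁺)
PhO⁻: pKₐ(C₆H₅OH (phenol)) ≈ 10 — resonance into the ring helps, but still a poor LG
NH₂⁻: pKₐ(NH₃) ≈ 38 — extremely strong base; never a leaving group
Listed from poorest to best leaving group as asked.

NH₂⁻ < PhO⁻ < H₂O < Br⁻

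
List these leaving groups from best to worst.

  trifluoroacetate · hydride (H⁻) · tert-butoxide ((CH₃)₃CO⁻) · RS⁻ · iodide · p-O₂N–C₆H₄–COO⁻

The more stable X⁻ (or X) is on its own — i.e. the weaker a base it is — the better a leaving group it makes.
iodide: pKₐ(HI) ≈ -10 — large, highly polarisable; very weak base
trifluoroacetate: pKₐ(CF₃COOH) ≈ 0.2 — strongly electron-withdrawing CF₃ stabilises the carboxylate
p-O₂N–C₆H₄–COO⁻: pKₐ(p-nitrobenzoic acid) ≈ 3.4 — electron-withdrawing nitro group stabilises the carboxylate
RS⁻: pKₐ(RSH (a thiol)) ≈ 10.5 — moderately basic; rarely leaves without activation
tert-butoxide ((CH₃)₃CO⁻): pKₐ(t-BuOH) ≈ 18 — bulky, strongly basic alkoxide
hydride (H⁻): pKₐ(H₂) ≈ 36

iodide > trifluoroacetate > p-O₂N–C₆H₄–COO⁻ > RS⁻ > tert-butoxide ((CH₃)₃CO⁻) > hydride (H⁻)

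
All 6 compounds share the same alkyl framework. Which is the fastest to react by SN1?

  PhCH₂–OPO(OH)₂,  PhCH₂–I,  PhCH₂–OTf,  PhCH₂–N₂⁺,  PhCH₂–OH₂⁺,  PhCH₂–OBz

PhCH₂–N₂⁺

Identical carbon frameworks mean the comparison reduces to leaving-group quality.
Leaving-group ability tracks the stability of the departed species; conjugate-acid pKₐ is the usual yardstick (lower pKₐ → better LG).
PhCH₂–N₂⁺ loses N₂: no meaningful conjugate acid; N₂ departs as an exceptionally stable neutral molecule
PhCH₂–OTf loses OTf⁻: pKₐ(CF₃SO₃H (triflic acid)) ≈ -14
PhCH₂–I loses I⁻: pKₐ(HI) ≈ -10
PhCH₂–OH₂⁺ loses H₂O: pKₐ(H₃O⁺) ≈ -1.7
PhCH₂–OPO(OH)₂ loses H₂PO₄⁻: pKₐ(H₃PO₄) ≈ 2.1
PhCH₂–OBz loses PhCOO⁻: pKₐ(C₆H₅COOH) ≈ 4.2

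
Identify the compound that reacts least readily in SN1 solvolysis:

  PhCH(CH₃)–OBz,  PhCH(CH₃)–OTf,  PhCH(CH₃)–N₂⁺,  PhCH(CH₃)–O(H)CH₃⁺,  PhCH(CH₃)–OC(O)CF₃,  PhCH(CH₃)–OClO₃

Identical carbon frameworks mean the comparison reduces to leaving-group quality.
A good leaving group is a weak base: the lower the pKₐ of its conjugate acid, the more readily it departs.
PhCH(CH₃)–N₂⁺ loses N₂: no meaningful conjugate acid; N₂ departs as an exceptionally stable neutral molecule
PhCH(CH₃)–OTf loses OTf⁻: pKₐ(CF₃SO₃H (triflic acid)) ≈ -14
PhCH(CH₃)–OClO₃ loses ClO₄⁻: pKₐ(HClO₄) ≈ -10
PhCH(CH₃)–O(H)CH₃⁺ loses R'OH: pKₐ(R'OH₂⁺) ≈ -2.4
PhCH(CH₃)–OC(O)CF₃ loses CF₃COO⁻: pKₐ(CF₃COOH) ≈ 0.2
PhCH(CH₃)–OBz loses PhCOO⁻: pKₐ(C₆H₅COOH) ≈ 4.2

PhCH(CH₃)–OBz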